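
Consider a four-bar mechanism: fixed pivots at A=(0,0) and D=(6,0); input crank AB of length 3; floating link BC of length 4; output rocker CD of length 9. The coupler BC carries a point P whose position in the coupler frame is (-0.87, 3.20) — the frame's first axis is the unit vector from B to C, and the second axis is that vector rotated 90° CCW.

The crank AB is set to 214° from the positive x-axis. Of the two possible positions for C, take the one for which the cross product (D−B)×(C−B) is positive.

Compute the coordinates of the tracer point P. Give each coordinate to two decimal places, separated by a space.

A=(0,0), D=(6.00,0)
B = A + 3.00·(cos214°, sin214°) = (-2.4871, -1.6776)
|BD| = 8.6513
circle(B,4.00) ∩ circle(D,9.00): a=0.5690, h=3.9593
  candidates: C₊=(-2.6967,2.3169) cross=34.253; C₋=(-1.1612,-5.4514) cross=-34.253
  mode + wants cross > 0 → take C=(-2.6967,2.3169) (cross=34.253)
ex = (C−B)/|BC| = (-0.0524,0.9986); ey = (-0.9986,-0.0524)
P = B + -0.87·ex + 3.20·ey = (-5.6371,-2.7140)

-5.64 -2.71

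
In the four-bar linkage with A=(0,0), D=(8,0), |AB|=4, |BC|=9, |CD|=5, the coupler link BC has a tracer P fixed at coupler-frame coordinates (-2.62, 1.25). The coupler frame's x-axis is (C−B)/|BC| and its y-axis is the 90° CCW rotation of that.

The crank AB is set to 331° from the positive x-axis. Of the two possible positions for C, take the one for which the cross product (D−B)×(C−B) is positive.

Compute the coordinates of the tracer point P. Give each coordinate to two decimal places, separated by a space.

A=(0,0), D=(8.00,0)
B = A + 4.00·(cos331°, sin331°) = (3.4985, -1.9392)
|BD| = 4.9015
circle(B,9.00) ∩ circle(D,5.00): a=8.1633, h=3.7895
  candidates: C₊=(9.4964,4.7708) cross=18.574; C₋=(12.4950,-2.1898) cross=-18.574
  mode + wants cross > 0 → take C=(9.4964,4.7708) (cross=18.574)
ex = (C−B)/|BC| = (0.6664,0.7456); ey = (-0.7456,0.6664)
P = B + -2.62·ex + 1.25·ey = (0.8205,-3.0596)

0.82 -3.06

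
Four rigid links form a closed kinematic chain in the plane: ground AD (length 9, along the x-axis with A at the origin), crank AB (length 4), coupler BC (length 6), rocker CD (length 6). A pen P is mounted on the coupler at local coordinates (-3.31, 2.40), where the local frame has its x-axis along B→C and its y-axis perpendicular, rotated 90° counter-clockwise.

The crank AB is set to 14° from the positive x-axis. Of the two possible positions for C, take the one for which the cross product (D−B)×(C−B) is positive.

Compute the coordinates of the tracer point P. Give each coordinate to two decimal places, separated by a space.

A=(0,0), D=(9.00,0)
B = A + 4.00·(cos14°, sin14°) = (3.8812, 0.9677)
|BD| = 5.2095
circle(B,6.00) ∩ circle(D,6.00): a=2.6047, h=5.4051
  candidates: C₊=(7.4446,5.7949) cross=28.158; C₋=(5.4366,-4.8272) cross=-28.158
  mode + wants cross > 0 → take C=(7.4446,5.7949) (cross=28.158)
ex = (C−B)/|BC| = (0.5939,0.8045); ey = (-0.8045,0.5939)
P = B + -3.31·ex + 2.40·ey = (-0.0155,-0.2699)

-0.02 -0.27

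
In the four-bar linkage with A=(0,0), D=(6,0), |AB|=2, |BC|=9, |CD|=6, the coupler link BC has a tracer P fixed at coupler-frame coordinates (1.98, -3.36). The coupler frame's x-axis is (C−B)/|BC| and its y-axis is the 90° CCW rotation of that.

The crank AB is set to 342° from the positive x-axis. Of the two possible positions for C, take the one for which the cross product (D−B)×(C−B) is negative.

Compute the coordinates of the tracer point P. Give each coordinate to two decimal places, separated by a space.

A=(0,0), D=(6.00,0)
B = A + 2.00·(cos342°, sin342°) = (1.9021, -0.6180)
|BD| = 4.1442
circle(B,9.00) ∩ circle(D,6.00): a=7.5014, h=4.9729
  candidates: C₊=(8.5780,5.4179) cross=20.609; C₋=(10.0612,-4.4166) cross=-20.609
  mode - wants cross < 0 → take C=(10.0612,-4.4166) (cross=-20.609)
ex = (C−B)/|BC| = (0.9066,-0.4221); ey = (0.4221,0.9066)
P = B + 1.98·ex + -3.36·ey = (2.2790,-4.4998)

2.28 -4.50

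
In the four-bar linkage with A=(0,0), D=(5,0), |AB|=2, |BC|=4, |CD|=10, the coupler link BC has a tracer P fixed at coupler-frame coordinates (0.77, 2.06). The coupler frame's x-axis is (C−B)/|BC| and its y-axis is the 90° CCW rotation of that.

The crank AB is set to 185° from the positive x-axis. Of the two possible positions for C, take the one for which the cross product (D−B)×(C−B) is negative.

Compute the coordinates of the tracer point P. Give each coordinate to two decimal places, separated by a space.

-0.82 -2.04

A=(0,0), D=(5.00,0)
B = A + 2.00·(cos185°, sin185°) = (-1.9924, -0.1743)
|BD| = 6.9946
circle(B,4.00) ∩ circle(D,10.00): a=-2.5074, h=3.1166
  candidates: C₊=(-4.5767,2.8788) cross=21.799; C₋=(-4.4213,-3.3524) cross=-21.799
  mode - wants cross < 0 → take C=(-4.4213,-3.3524) (cross=-21.799)
ex = (C−B)/|BC| = (-0.6072,-0.7945); ey = (0.7945,-0.6072)
P = B + 0.77·ex + 2.06·ey = (-0.8232,-2.0370)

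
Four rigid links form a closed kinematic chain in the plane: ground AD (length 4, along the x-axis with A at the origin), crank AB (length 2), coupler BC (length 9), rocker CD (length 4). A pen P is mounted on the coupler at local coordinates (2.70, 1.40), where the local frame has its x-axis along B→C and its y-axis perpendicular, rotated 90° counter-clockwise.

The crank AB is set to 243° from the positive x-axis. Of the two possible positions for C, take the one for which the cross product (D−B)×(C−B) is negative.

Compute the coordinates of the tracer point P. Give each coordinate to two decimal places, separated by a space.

1.54 0.02

A=(0,0), D=(4.00,0)
B = A + 2.00·(cos243°, sin243°) = (-0.9080, -1.7820)
|BD| = 5.2215
circle(B,9.00) ∩ circle(D,4.00): a=8.8350, h=1.7153
  candidates: C₊=(6.8112,2.8456) cross=8.956; C₋=(7.9820,-0.3791) cross=-8.956
  mode - wants cross < 0 → take C=(7.9820,-0.3791) (cross=-8.956)
ex = (C−B)/|BC| = (0.9878,0.1559); ey = (-0.1559,0.9878)
P = B + 2.70·ex + 1.40·ey = (1.5408,0.0218)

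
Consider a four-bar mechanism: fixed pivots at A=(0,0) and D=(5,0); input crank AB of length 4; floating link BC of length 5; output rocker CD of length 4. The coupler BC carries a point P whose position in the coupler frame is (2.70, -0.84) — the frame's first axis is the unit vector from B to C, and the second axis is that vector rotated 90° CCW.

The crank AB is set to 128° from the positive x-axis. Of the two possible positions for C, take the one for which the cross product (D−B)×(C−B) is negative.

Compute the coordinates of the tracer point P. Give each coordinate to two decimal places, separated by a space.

-1.18 0.63

A=(0,0), D=(5.00,0)
B = A + 4.00·(cos128°, sin128°) = (-2.4626, 3.1520)
|BD| = 8.1010
circle(B,5.00) ∩ circle(D,4.00): a=4.6060, h=1.9455
  candidates: C₊=(2.5374,3.1520) cross=15.760; C₋=(1.0234,-0.4323) cross=-15.760
  mode - wants cross < 0 → take C=(1.0234,-0.4323) (cross=-15.760)
ex = (C−B)/|BC| = (0.6972,-0.7169); ey = (0.7169,0.6972)
P = B + 2.70·ex + -0.84·ey = (-1.1823,0.6309)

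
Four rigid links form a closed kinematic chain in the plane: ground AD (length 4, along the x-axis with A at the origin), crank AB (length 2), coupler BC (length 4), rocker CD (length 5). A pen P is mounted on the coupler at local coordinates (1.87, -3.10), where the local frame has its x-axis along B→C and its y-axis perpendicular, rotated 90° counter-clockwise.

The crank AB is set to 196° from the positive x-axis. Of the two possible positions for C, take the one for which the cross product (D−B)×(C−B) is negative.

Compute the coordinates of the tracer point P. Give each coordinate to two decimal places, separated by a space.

A=(0,0), D=(4.00,0)
B = A + 2.00·(cos196°, sin196°) = (-1.9225, -0.5513)
|BD| = 5.9481
circle(B,4.00) ∩ circle(D,5.00): a=2.2175, h=3.3291
  candidates: C₊=(-0.0231,2.9690) cross=19.802; C₋=(0.5940,-3.6605) cross=-19.802
  mode - wants cross < 0 → take C=(0.5940,-3.6605) (cross=-19.802)
ex = (C−B)/|BC| = (0.6291,-0.7773); ey = (0.7773,0.6291)
P = B + 1.87·ex + -3.10·ey = (-3.1557,-3.9551)

-3.16 -3.96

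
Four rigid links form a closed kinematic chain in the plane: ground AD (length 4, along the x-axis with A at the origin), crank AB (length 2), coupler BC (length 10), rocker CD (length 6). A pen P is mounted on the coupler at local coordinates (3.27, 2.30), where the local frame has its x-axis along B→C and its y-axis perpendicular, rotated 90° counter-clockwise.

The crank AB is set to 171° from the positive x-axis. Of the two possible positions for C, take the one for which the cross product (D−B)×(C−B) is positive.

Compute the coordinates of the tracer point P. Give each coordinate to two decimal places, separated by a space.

A=(0,0), D=(4.00,0)
B = A + 2.00·(cos171°, sin171°) = (-1.9754, 0.3129)
|BD| = 5.9836
circle(B,10.00) ∩ circle(D,6.00): a=8.3398, h=5.5180
  candidates: C₊=(6.6415,5.3872) cross=33.017; C₋=(6.0645,-5.6337) cross=-33.017
  mode + wants cross > 0 → take C=(6.6415,5.3872) (cross=33.017)
ex = (C−B)/|BC| = (0.8617,0.5074); ey = (-0.5074,0.8617)
P = B + 3.27·ex + 2.30·ey = (-0.3248,3.9541)

-0.32 3.95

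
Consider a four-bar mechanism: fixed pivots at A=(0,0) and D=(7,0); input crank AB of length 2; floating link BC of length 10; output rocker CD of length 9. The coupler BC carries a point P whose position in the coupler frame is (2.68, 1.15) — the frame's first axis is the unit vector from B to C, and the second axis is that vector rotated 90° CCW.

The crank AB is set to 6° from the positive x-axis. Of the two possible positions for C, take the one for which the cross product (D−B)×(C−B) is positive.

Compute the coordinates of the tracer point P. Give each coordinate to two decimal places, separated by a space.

A=(0,0), D=(7.00,0)
B = A + 2.00·(cos6°, sin6°) = (1.9890, 0.2091)
|BD| = 5.0153
circle(B,10.00) ∩ circle(D,9.00): a=4.4019, h=8.9791
  candidates: C₊=(6.7614,8.9968) cross=45.033; C₋=(6.0128,-8.9457) cross=-45.033
  mode + wants cross > 0 → take C=(6.7614,8.9968) (cross=45.033)
ex = (C−B)/|BC| = (0.4772,0.8788); ey = (-0.8788,0.4772)
P = B + 2.68·ex + 1.15·ey = (2.2574,3.1130)

2.26 3.11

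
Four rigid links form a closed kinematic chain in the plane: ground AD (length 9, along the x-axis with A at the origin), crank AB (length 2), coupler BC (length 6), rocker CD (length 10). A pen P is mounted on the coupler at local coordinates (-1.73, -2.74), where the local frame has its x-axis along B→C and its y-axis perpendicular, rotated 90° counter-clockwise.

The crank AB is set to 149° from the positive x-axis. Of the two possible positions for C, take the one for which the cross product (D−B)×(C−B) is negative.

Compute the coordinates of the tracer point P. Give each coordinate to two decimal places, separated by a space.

A=(0,0), D=(9.00,0)
B = A + 2.00·(cos149°, sin149°) = (-1.7143, 1.0301)
|BD| = 10.7637
circle(B,6.00) ∩ circle(D,10.00): a=2.4089, h=5.4952
  candidates: C₊=(1.2094,6.2695) cross=59.149; C₋=(0.1576,-4.6704) cross=-59.149
  mode - wants cross < 0 → take C=(0.1576,-4.6704) (cross=-59.149)
ex = (C−B)/|BC| = (0.3120,-0.9501); ey = (0.9501,0.3120)
P = B + -1.73·ex + -2.74·ey = (-4.8573,1.8188)

-4.86 1.82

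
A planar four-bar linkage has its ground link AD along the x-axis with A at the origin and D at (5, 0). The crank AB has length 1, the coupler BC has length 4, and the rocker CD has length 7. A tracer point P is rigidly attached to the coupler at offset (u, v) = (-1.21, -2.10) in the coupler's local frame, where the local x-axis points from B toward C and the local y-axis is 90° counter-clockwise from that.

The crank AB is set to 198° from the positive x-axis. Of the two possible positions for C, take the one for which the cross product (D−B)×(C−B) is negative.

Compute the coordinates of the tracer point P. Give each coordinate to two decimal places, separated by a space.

A=(0,0), D=(5.00,0)
B = A + 1.00·(cos198°, sin198°) = (-0.9511, -0.3090)
|BD| = 5.9591
circle(B,4.00) ∩ circle(D,7.00): a=0.2107, h=3.9944
  candidates: C₊=(-0.9478,3.6910) cross=23.803; C₋=(-0.5336,-4.2872) cross=-23.803
  mode - wants cross < 0 → take C=(-0.5336,-4.2872) (cross=-23.803)
ex = (C−B)/|BC| = (0.1044,-0.9945); ey = (0.9945,0.1044)
P = B + -1.21·ex + -2.10·ey = (-3.1659,0.6752)

-3.17 0.68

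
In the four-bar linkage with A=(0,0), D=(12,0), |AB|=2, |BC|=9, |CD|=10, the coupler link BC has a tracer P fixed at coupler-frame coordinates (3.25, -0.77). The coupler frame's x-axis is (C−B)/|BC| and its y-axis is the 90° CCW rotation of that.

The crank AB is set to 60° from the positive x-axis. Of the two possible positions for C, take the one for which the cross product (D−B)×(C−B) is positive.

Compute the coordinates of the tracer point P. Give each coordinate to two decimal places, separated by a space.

3.70 3.70

A=(0,0), D=(12.00,0)
B = A + 2.00·(cos60°, sin60°) = (1.0000, 1.7321)
|BD| = 11.1355
circle(B,9.00) ∩ circle(D,10.00): a=4.7146, h=7.6663
  candidates: C₊=(6.8497,8.5717) cross=85.368; C₋=(4.4648,-6.5743) cross=-85.368
  mode + wants cross > 0 → take C=(6.8497,8.5717) (cross=85.368)
ex = (C−B)/|BC| = (0.6500,0.7600); ey = (-0.7600,0.6500)
P = B + 3.25·ex + -0.77·ey = (3.6976,3.7015)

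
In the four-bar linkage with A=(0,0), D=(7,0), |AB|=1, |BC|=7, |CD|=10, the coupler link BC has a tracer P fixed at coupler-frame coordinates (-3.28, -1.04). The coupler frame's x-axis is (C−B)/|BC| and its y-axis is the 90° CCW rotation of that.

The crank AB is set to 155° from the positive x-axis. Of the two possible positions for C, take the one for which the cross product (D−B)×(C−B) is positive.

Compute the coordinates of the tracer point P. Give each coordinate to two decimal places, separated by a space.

A=(0,0), D=(7.00,0)
B = A + 1.00·(cos155°, sin155°) = (-0.9063, 0.4226)
|BD| = 7.9176
circle(B,7.00) ∩ circle(D,10.00): a=0.7381, h=6.9610
  candidates: C₊=(0.2023,7.3343) cross=55.114; C₋=(-0.5408,-6.5678) cross=-55.114
  mode + wants cross > 0 → take C=(0.2023,7.3343) (cross=55.114)
ex = (C−B)/|BC| = (0.1584,0.9874); ey = (-0.9874,0.1584)
P = B + -3.28·ex + -1.04·ey = (-0.3989,-2.9807)

-0.40 -2.98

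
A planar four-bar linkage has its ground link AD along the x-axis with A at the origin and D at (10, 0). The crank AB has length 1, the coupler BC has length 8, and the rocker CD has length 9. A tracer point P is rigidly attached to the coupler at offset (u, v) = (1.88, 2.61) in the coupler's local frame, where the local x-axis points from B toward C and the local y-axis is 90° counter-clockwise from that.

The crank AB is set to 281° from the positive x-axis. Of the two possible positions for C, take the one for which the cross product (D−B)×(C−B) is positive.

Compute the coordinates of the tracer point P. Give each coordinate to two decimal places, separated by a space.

A=(0,0), D=(10.00,0)
B = A + 1.00·(cos281°, sin281°) = (0.1908, -0.9816)
|BD| = 9.8582
circle(B,8.00) ∩ circle(D,9.00): a=4.0669, h=6.8892
  candidates: C₊=(3.5515,6.2783) cross=67.915; C₋=(4.9234,-7.4316) cross=-67.915
  mode + wants cross > 0 → take C=(3.5515,6.2783) (cross=67.915)
ex = (C−B)/|BC| = (0.4201,0.9075); ey = (-0.9075,0.4201)
P = B + 1.88·ex + 2.61·ey = (-1.3880,1.8209)

-1.39 1.82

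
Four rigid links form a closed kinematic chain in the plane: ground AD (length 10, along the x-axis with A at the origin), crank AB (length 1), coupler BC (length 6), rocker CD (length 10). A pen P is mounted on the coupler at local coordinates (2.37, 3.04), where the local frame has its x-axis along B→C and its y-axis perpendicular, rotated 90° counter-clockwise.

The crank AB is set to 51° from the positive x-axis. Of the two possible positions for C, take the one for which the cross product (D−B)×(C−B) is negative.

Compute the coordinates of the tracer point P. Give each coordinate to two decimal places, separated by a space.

3.96 -1.16

A=(0,0), D=(10.00,0)
B = A + 1.00·(cos51°, sin51°) = (0.6293, 0.7771)
|BD| = 9.4029
circle(B,6.00) ∩ circle(D,10.00): a=1.2982, h=5.8579
  candidates: C₊=(2.4072,6.5077) cross=55.081; C₋=(1.4389,-5.1680) cross=-55.081
  mode - wants cross < 0 → take C=(1.4389,-5.1680) (cross=-55.081)
ex = (C−B)/|BC| = (0.1349,-0.9909); ey = (0.9909,0.1349)
P = B + 2.37·ex + 3.04·ey = (3.9613,-1.1610)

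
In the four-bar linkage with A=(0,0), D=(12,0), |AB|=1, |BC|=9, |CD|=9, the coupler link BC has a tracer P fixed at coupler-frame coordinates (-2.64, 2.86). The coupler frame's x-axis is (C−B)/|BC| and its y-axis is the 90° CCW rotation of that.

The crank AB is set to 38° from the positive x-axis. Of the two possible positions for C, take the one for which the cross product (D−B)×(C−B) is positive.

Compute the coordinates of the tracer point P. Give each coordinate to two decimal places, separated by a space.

-3.10 0.55

A=(0,0), D=(12.00,0)
B = A + 1.00·(cos38°, sin38°) = (0.7880, 0.6157)
|BD| = 11.2289
circle(B,9.00) ∩ circle(D,9.00): a=5.6144, h=7.0341
  candidates: C₊=(6.7797,7.3313) cross=78.985; C₋=(6.0083,-6.7157) cross=-78.985
  mode + wants cross > 0 → take C=(6.7797,7.3313) (cross=78.985)
ex = (C−B)/|BC| = (0.6657,0.7462); ey = (-0.7462,0.6657)
P = B + -2.64·ex + 2.86·ey = (-3.1036,0.5498)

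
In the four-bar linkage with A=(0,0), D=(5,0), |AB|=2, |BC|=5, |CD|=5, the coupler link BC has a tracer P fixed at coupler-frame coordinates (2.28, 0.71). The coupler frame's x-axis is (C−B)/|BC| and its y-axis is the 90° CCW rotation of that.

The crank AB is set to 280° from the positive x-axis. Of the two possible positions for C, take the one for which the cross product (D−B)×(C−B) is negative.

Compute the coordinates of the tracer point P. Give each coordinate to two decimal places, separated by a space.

2.60 -2.76

A=(0,0), D=(5.00,0)
B = A + 2.00·(cos280°, sin280°) = (0.3473, -1.9696)
|BD| = 5.0524
circle(B,5.00) ∩ circle(D,5.00): a=2.5262, h=4.3149
  candidates: C₊=(0.9916,2.9887) cross=21.801; C₋=(4.3557,-4.9583) cross=-21.801
  mode - wants cross < 0 → take C=(4.3557,-4.9583) (cross=-21.801)
ex = (C−B)/|BC| = (0.8017,-0.5977); ey = (0.5977,0.8017)
P = B + 2.28·ex + 0.71·ey = (2.5995,-2.7633)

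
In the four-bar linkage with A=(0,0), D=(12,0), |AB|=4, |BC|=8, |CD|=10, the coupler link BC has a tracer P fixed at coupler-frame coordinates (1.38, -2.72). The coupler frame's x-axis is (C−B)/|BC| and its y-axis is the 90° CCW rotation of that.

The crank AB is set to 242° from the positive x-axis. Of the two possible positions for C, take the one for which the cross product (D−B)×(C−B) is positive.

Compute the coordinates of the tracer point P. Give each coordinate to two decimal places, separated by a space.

1.15 -3.87

A=(0,0), D=(12.00,0)
B = A + 4.00·(cos242°, sin242°) = (-1.8779, -3.5318)
|BD| = 14.3202
circle(B,8.00) ∩ circle(D,10.00): a=5.9032, h=5.3993
  candidates: C₊=(2.5113,3.1566) cross=77.320; C₋=(5.1746,-7.3084) cross=-77.320
  mode + wants cross > 0 → take C=(2.5113,3.1566) (cross=77.320)
ex = (C−B)/|BC| = (0.5486,0.8361); ey = (-0.8361,0.5486)
P = B + 1.38·ex + -2.72·ey = (1.1533,-3.8704)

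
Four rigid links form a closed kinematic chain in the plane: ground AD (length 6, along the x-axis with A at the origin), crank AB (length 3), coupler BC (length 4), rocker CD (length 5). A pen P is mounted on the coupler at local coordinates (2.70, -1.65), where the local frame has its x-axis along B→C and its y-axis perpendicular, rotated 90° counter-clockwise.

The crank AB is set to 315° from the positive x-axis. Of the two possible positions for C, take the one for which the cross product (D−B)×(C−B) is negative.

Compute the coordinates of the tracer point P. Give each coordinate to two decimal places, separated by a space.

A=(0,0), D=(6.00,0)
B = A + 3.00·(cos315°, sin315°) = (2.1213, -2.1213)
|BD| = 4.4209
circle(B,4.00) ∩ circle(D,5.00): a=1.1925, h=3.8181
  candidates: C₊=(1.3355,1.8007) cross=16.879; C₋=(4.9997,-4.8989) cross=-16.879
  mode - wants cross < 0 → take C=(4.9997,-4.8989) (cross=-16.879)
ex = (C−B)/|BC| = (0.7196,-0.6944); ey = (0.6944,0.7196)
P = B + 2.70·ex + -1.65·ey = (2.9185,-5.1835)

2.92 -5.18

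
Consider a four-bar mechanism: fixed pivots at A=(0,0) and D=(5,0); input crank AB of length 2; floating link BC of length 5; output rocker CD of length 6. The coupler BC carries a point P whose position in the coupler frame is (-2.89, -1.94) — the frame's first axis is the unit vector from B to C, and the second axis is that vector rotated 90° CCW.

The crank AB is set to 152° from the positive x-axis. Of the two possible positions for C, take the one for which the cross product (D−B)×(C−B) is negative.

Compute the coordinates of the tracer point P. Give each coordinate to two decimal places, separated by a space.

A=(0,0), D=(5.00,0)
B = A + 2.00·(cos152°, sin152°) = (-1.7659, 0.9389)
|BD| = 6.8307
circle(B,5.00) ∩ circle(D,6.00): a=2.6102, h=4.2646
  candidates: C₊=(1.4057,4.8043) cross=29.130; C₋=(0.2333,-3.6440) cross=-29.130
  mode - wants cross < 0 → take C=(0.2333,-3.6440) (cross=-29.130)
ex = (C−B)/|BC| = (0.3998,-0.9166); ey = (0.9166,0.3998)
P = B + -2.89·ex + -1.94·ey = (-4.6996,2.8122)

-4.70 2.81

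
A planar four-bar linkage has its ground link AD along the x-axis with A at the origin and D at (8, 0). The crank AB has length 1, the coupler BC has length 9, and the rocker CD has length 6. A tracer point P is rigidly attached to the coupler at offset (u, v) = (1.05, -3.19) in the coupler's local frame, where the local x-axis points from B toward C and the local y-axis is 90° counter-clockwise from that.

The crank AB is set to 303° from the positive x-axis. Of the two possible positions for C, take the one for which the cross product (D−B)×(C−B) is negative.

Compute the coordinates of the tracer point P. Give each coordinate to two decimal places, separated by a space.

-0.42 -4.05

A=(0,0), D=(8.00,0)
B = A + 1.00·(cos303°, sin303°) = (0.5446, -0.8387)
|BD| = 7.5024
circle(B,9.00) ∩ circle(D,6.00): a=6.7502, h=5.9527
  candidates: C₊=(6.5871,5.8313) cross=44.659; C₋=(7.9180,-5.9994) cross=-44.659
  mode - wants cross < 0 → take C=(7.9180,-5.9994) (cross=-44.659)
ex = (C−B)/|BC| = (0.8193,-0.5734); ey = (0.5734,0.8193)
P = B + 1.05·ex + -3.19·ey = (-0.4243,-4.0542)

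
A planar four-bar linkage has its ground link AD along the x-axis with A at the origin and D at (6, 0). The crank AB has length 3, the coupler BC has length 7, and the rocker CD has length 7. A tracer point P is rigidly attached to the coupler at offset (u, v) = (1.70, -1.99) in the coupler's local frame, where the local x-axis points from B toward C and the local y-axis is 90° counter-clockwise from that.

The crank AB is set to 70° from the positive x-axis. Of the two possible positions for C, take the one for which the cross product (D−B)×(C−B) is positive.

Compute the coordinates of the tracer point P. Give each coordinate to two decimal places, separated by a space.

3.57 2.22

A=(0,0), D=(6.00,0)
B = A + 3.00·(cos70°, sin70°) = (1.0261, 2.8191)
|BD| = 5.7173
circle(B,7.00) ∩ circle(D,7.00): a=2.8586, h=6.3897
  candidates: C₊=(6.6637,6.9685) cross=36.532; C₋=(0.3624,-4.1494) cross=-36.532
  mode + wants cross > 0 → take C=(6.6637,6.9685) (cross=36.532)
ex = (C−B)/|BC| = (0.8054,0.5928); ey = (-0.5928,0.8054)
P = B + 1.70·ex + -1.99·ey = (3.5748,2.2241)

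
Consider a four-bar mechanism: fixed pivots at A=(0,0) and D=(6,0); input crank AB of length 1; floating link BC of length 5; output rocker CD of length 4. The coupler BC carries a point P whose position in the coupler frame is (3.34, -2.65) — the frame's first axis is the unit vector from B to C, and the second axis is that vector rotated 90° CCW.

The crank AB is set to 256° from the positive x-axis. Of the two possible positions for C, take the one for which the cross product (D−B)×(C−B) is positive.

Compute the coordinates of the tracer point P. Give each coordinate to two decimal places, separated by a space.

3.96 -0.25

A=(0,0), D=(6.00,0)
B = A + 1.00·(cos256°, sin256°) = (-0.2419, -0.9703)
|BD| = 6.3169
circle(B,5.00) ∩ circle(D,4.00): a=3.8708, h=3.1649
  candidates: C₊=(3.0968,2.7516) cross=19.992; C₋=(4.0691,-3.5031) cross=-19.992
  mode + wants cross > 0 → take C=(3.0968,2.7516) (cross=19.992)
ex = (C−B)/|BC| = (0.6677,0.7444); ey = (-0.7444,0.6677)
P = B + 3.34·ex + -2.65·ey = (3.9610,-0.2536)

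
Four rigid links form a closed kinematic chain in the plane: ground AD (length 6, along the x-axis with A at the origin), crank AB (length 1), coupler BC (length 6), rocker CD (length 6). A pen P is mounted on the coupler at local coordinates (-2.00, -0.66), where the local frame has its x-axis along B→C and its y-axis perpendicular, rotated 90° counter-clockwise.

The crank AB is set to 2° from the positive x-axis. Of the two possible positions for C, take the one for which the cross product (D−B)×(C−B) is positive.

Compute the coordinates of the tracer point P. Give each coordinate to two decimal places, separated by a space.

A=(0,0), D=(6.00,0)
B = A + 1.00·(cos2°, sin2°) = (0.9994, 0.0349)
|BD| = 5.0007
circle(B,6.00) ∩ circle(D,6.00): a=2.5004, h=5.4542
  candidates: C₊=(3.5378,5.4715) cross=27.275; C₋=(3.4616,-5.4366) cross=-27.275
  mode + wants cross > 0 → take C=(3.5378,5.4715) (cross=27.275)
ex = (C−B)/|BC| = (0.4231,0.9061); ey = (-0.9061,0.4231)
P = B + -2.00·ex + -0.66·ey = (0.7513,-2.0565)

0.75 -2.06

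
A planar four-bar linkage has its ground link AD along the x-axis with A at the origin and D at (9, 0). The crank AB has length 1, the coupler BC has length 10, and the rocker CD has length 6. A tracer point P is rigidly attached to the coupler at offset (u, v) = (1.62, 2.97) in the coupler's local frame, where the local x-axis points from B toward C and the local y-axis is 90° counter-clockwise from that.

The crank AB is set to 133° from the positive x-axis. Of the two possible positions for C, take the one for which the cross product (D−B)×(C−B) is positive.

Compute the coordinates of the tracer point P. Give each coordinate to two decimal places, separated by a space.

A=(0,0), D=(9.00,0)
B = A + 1.00·(cos133°, sin133°) = (-0.6820, 0.7314)
|BD| = 9.7096
circle(B,10.00) ∩ circle(D,6.00): a=8.1505, h=5.7939
  candidates: C₊=(7.8818,5.8949) cross=56.256; C₋=(7.0089,-5.6600) cross=-56.256
  mode + wants cross > 0 → take C=(7.8818,5.8949) (cross=56.256)
ex = (C−B)/|BC| = (0.8564,0.5164); ey = (-0.5164,0.8564)
P = B + 1.62·ex + 2.97·ey = (-0.8282,4.1113)

-0.83 4.11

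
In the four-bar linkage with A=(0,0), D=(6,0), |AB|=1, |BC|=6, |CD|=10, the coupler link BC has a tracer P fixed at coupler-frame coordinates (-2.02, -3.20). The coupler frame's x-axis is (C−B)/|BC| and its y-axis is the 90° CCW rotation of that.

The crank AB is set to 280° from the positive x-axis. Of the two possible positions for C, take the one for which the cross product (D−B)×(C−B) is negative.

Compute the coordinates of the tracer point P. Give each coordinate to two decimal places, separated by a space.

A=(0,0), D=(6.00,0)
B = A + 1.00·(cos280°, sin280°) = (0.1736, -0.9848)
|BD| = 5.9090
circle(B,6.00) ∩ circle(D,10.00): a=-2.4610, h=5.4721
  candidates: C₊=(-3.1649,4.0006) cross=32.334; C₋=(-1.3409,-6.7905) cross=-32.334
  mode - wants cross < 0 → take C=(-1.3409,-6.7905) (cross=-32.334)
ex = (C−B)/|BC| = (-0.2524,-0.9676); ey = (0.9676,-0.2524)
P = B + -2.02·ex + -3.20·ey = (-2.4128,1.7775)

-2.41 1.78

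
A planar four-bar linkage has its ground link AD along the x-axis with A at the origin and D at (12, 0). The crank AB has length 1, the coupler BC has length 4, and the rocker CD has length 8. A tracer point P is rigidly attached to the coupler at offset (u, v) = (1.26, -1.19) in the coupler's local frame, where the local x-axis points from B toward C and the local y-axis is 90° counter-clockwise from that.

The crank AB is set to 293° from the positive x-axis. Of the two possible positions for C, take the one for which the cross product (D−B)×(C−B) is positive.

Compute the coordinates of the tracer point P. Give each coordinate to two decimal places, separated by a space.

A=(0,0), D=(12.00,0)
B = A + 1.00·(cos293°, sin293°) = (0.3907, -0.9205)
|BD| = 11.6457
circle(B,4.00) ∩ circle(D,8.00): a=3.7620, h=1.3592
  candidates: C₊=(4.0335,0.7318) cross=15.828; C₋=(4.2484,-1.9780) cross=-15.828
  mode + wants cross > 0 → take C=(4.0335,0.7318) (cross=15.828)
ex = (C−B)/|BC| = (0.9107,0.4131); ey = (-0.4131,0.9107)
P = B + 1.26·ex + -1.19·ey = (2.0298,-1.4838)

2.03 -1.48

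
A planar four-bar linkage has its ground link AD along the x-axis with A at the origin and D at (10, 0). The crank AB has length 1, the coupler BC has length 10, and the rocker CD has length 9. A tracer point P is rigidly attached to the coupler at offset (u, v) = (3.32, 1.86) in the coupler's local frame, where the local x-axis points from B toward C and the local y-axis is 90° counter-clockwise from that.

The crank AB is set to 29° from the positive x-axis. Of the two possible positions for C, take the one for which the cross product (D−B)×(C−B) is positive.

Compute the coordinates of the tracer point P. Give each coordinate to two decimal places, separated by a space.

1.40 4.25

A=(0,0), D=(10.00,0)
B = A + 1.00·(cos29°, sin29°) = (0.8746, 0.4848)
|BD| = 9.1382
circle(B,10.00) ∩ circle(D,9.00): a=5.6087, h=8.2790
  candidates: C₊=(6.9147,8.4546) cross=75.656; C₋=(6.0362,-8.0801) cross=-75.656
  mode + wants cross > 0 → take C=(6.9147,8.4546) (cross=75.656)
ex = (C−B)/|BC| = (0.6040,0.7970); ey = (-0.7970,0.6040)
P = B + 3.32·ex + 1.86·ey = (1.3975,4.2542)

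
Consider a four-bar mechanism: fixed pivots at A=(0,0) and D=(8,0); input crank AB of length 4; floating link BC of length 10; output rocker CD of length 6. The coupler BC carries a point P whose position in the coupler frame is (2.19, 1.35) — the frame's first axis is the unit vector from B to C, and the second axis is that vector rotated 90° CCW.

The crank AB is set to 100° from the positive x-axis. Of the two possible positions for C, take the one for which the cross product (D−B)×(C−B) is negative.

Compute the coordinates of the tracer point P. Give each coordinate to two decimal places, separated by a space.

A=(0,0), D=(8.00,0)
B = A + 4.00·(cos100°, sin100°) = (-0.6946, 3.9392)
|BD| = 9.5453
circle(B,10.00) ∩ circle(D,6.00): a=8.1251, h=5.8295
  candidates: C₊=(9.1121,5.8960) cross=55.644; C₋=(4.3006,-4.7238) cross=-55.644
  mode - wants cross < 0 → take C=(4.3006,-4.7238) (cross=-55.644)
ex = (C−B)/|BC| = (0.4995,-0.8663); ey = (0.8663,0.4995)
P = B + 2.19·ex + 1.35·ey = (1.5689,2.7164)

1.57 2.72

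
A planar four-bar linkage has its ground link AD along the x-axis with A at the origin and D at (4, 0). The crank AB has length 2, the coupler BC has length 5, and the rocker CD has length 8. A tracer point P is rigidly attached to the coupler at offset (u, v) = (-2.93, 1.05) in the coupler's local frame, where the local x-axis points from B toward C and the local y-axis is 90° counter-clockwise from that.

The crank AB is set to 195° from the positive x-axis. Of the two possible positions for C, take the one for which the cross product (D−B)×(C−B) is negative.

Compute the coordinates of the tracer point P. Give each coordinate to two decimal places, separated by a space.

A=(0,0), D=(4.00,0)
B = A + 2.00·(cos195°, sin195°) = (-1.9319, -0.5176)
|BD| = 5.9544
circle(B,5.00) ∩ circle(D,8.00): a=-0.2977, h=4.9911
  candidates: C₊=(-2.6623,4.4287) cross=29.719; C₋=(-1.7945,-5.5158) cross=-29.719
  mode - wants cross < 0 → take C=(-1.7945,-5.5158) (cross=-29.719)
ex = (C−B)/|BC| = (0.0275,-0.9996); ey = (0.9996,0.0275)
P = B + -2.93·ex + 1.05·ey = (-0.9627,2.4401)

-0.96 2.44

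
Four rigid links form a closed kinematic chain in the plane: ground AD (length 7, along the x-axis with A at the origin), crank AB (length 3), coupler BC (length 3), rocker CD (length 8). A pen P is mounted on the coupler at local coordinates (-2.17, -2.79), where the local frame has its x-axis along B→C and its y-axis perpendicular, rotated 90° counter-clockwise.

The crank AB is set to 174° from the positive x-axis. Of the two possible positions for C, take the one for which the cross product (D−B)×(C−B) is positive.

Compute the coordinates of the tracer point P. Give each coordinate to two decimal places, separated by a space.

A=(0,0), D=(7.00,0)
B = A + 3.00·(cos174°, sin174°) = (-2.9836, 0.3136)
|BD| = 9.9885
circle(B,3.00) ∩ circle(D,8.00): a=2.2411, h=1.9944
  candidates: C₊=(-0.6810,2.2366) cross=19.921; C₋=(-0.8062,-1.7502) cross=-19.921
  mode + wants cross > 0 → take C=(-0.6810,2.2366) (cross=19.921)
ex = (C−B)/|BC| = (0.7675,0.6410); ey = (-0.6410,0.7675)
P = B + -2.17·ex + -2.79·ey = (-2.8607,-3.2188)

-2.86 -3.22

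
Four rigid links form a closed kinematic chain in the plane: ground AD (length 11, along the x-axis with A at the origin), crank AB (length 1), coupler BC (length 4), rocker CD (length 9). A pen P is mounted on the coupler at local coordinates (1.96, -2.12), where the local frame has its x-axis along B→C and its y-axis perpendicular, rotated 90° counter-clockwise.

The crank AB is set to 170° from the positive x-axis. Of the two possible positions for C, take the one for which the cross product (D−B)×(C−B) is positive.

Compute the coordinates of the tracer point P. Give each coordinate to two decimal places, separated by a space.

1.83 -0.49

A=(0,0), D=(11.00,0)
B = A + 1.00·(cos170°, sin170°) = (-0.9848, 0.1736)
|BD| = 11.9861
circle(B,4.00) ∩ circle(D,9.00): a=3.2816, h=2.2872
  candidates: C₊=(2.3295,2.4131) cross=27.415; C₋=(2.2633,-2.1609) cross=-27.415
  mode + wants cross > 0 → take C=(2.3295,2.4131) (cross=27.415)
ex = (C−B)/|BC| = (0.8286,0.5599); ey = (-0.5599,0.8286)
P = B + 1.96·ex + -2.12·ey = (1.8261,-0.4856)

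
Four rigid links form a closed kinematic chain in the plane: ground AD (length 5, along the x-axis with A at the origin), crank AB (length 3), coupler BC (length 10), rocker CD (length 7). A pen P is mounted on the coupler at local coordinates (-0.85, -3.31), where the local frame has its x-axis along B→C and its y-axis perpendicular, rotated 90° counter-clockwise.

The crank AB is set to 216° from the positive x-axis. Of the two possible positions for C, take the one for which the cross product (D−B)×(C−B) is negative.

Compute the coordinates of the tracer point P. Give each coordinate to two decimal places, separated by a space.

A=(0,0), D=(5.00,0)
B = A + 3.00·(cos216°, sin216°) = (-2.4271, -1.7634)
|BD| = 7.6335
circle(B,10.00) ∩ circle(D,7.00): a=7.1573, h=6.9838
  candidates: C₊=(2.9234,6.6849) cross=53.311; C₋=(6.1499,-6.9049) cross=-53.311
  mode - wants cross < 0 → take C=(6.1499,-6.9049) (cross=-53.311)
ex = (C−B)/|BC| = (0.8577,-0.5142); ey = (0.5142,0.8577)
P = B + -0.85·ex + -3.31·ey = (-4.8579,-4.1653)

-4.86 -4.17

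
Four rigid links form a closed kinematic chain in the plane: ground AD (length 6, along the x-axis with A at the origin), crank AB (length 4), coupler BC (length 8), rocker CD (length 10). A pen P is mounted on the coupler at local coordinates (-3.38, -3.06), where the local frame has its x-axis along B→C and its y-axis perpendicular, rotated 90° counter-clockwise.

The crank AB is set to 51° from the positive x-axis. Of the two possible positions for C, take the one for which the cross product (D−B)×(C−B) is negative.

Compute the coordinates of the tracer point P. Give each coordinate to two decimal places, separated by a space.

3.35 7.59

A=(0,0), D=(6.00,0)
B = A + 4.00·(cos51°, sin51°) = (2.5173, 3.1086)
|BD| = 4.6683
circle(B,8.00) ∩ circle(D,10.00): a=-1.5217, h=7.8539
  candidates: C₊=(6.6120,9.9813) cross=36.664; C₋=(-3.8479,-1.7375) cross=-36.664
  mode - wants cross < 0 → take C=(-3.8479,-1.7375) (cross=-36.664)
ex = (C−B)/|BC| = (-0.7956,-0.6058); ey = (0.6058,-0.7956)
P = B + -3.38·ex + -3.06·ey = (3.3529,7.5907)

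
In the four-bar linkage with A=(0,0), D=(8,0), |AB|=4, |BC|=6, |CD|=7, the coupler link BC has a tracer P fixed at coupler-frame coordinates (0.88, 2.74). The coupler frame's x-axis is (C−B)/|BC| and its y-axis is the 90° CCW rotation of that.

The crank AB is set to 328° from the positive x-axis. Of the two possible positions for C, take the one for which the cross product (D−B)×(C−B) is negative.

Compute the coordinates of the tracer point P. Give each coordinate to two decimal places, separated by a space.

A=(0,0), D=(8.00,0)
B = A + 4.00·(cos328°, sin328°) = (3.3922, -2.1197)
|BD| = 5.0720
circle(B,6.00) ∩ circle(D,7.00): a=1.2544, h=5.8674
  candidates: C₊=(2.0797,3.7350) cross=29.759; C₋=(6.9839,-6.9259) cross=-29.759
  mode - wants cross < 0 → take C=(6.9839,-6.9259) (cross=-29.759)
ex = (C−B)/|BC| = (0.5986,-0.8010); ey = (0.8010,0.5986)
P = B + 0.88·ex + 2.74·ey = (6.1138,-1.1844)

6.11 -1.18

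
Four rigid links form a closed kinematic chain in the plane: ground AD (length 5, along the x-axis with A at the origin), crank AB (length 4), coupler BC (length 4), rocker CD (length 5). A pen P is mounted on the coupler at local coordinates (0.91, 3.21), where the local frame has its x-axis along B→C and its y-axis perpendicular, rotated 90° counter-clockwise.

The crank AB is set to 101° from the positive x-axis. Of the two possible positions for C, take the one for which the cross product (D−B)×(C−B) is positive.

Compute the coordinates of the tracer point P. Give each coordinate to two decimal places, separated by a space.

A=(0,0), D=(5.00,0)
B = A + 4.00·(cos101°, sin101°) = (-0.7632, 3.9265)
|BD| = 6.9737
circle(B,4.00) ∩ circle(D,5.00): a=2.8416, h=2.8152
  candidates: C₊=(3.1702,4.6532) cross=19.633; C₋=(-0.0000,0.0000) cross=-19.633
  mode + wants cross > 0 → take C=(3.1702,4.6532) (cross=19.633)
ex = (C−B)/|BC| = (0.9834,0.1817); ey = (-0.1817,0.9834)
P = B + 0.91·ex + 3.21·ey = (-0.4515,7.2484)

-0.45 7.25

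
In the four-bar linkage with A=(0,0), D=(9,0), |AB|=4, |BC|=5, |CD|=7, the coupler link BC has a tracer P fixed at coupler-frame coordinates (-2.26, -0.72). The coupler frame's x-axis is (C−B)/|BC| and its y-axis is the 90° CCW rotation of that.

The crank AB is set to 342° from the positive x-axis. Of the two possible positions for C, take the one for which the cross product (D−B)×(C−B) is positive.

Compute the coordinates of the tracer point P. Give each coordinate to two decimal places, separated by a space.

A=(0,0), D=(9.00,0)
B = A + 4.00·(cos342°, sin342°) = (3.8042, -1.2361)
|BD| = 5.3408
circle(B,5.00) ∩ circle(D,7.00): a=0.4235, h=4.9820
  candidates: C₊=(3.0632,3.7087) cross=26.608; C₋=(5.3693,-5.9848) cross=-26.608
  mode + wants cross > 0 → take C=(3.0632,3.7087) (cross=26.608)
ex = (C−B)/|BC| = (-0.1482,0.9890); ey = (-0.9890,-0.1482)
P = B + -2.26·ex + -0.72·ey = (4.8512,-3.3644)

4.85 -3.36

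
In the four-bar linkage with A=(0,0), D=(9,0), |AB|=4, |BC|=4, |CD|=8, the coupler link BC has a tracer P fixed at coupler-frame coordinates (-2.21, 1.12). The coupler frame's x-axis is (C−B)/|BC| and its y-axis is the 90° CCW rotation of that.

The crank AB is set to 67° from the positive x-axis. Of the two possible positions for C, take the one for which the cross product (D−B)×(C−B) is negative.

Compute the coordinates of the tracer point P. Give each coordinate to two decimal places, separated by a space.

2.98 5.71

A=(0,0), D=(9.00,0)
B = A + 4.00·(cos67°, sin67°) = (1.5629, 3.6820)
|BD| = 8.2986
circle(B,4.00) ∩ circle(D,8.00): a=1.2573, h=3.7973
  candidates: C₊=(4.3745,6.5272) cross=31.512; C₋=(1.0049,-0.2789) cross=-31.512
  mode - wants cross < 0 → take C=(1.0049,-0.2789) (cross=-31.512)
ex = (C−B)/|BC| = (-0.1395,-0.9902); ey = (0.9902,-0.1395)
P = B + -2.21·ex + 1.12·ey = (2.9803,5.7141)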